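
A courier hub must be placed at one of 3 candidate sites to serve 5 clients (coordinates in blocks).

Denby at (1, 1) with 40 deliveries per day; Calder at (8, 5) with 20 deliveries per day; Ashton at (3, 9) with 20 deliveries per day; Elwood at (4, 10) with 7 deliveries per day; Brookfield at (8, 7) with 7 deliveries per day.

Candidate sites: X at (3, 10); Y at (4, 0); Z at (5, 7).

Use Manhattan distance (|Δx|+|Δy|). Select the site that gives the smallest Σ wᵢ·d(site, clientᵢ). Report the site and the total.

Z, total 629 blocks

Total weighted distance at each candidate:
  X (3, 10): total = 723
  Y (4, 0): total = 687
  Z (5, 7): total = 629
Minimum is at Z with total 629 blocks.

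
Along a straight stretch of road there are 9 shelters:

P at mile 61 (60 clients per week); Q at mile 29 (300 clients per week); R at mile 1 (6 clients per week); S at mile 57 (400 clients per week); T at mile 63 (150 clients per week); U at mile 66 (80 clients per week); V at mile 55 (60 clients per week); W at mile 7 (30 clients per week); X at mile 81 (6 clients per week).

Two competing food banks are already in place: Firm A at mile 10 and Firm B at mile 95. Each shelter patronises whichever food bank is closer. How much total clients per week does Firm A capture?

The indifferent point is the midpoint (10+95)/2 = 52.5; shelters left of it (closer to Firm A at 10) go to Firm A, those right go to Firm B.
  R at 1 (w=6) → Firm A
  W at 7 (w=30) → Firm A
  Q at 29 (w=300) → Firm A
  V at 55 (w=60) → Firm B
  S at 57 (w=400) → Firm B
  P at 61 (w=60) → Firm B
  T at 63 (w=150) → Firm B
  U at 66 (w=80) → Firm B
  X at 81 (w=6) → Firm B
Firm A captures 336; Firm B captures 756.

336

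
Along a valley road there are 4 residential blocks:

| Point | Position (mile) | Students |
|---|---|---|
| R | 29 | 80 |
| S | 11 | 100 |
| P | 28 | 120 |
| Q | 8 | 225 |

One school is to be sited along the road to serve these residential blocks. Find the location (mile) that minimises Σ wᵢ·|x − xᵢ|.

x = 11

For a sum of weighted absolute distances on a line, the optimum is the weighted median (not the mean). Total weight W = 525; half-weight = 262.5.
Sort by position and accumulate weight:
  mile 8 (Q, w=225) → cum 225
  mile 11 (S, w=100) → cum 325  ≥ 262.5 → median here
  mile 28 (P, w=120) → cum 445
  mile 29 (R, w=80) → cum 525
Optimal location: mile 11.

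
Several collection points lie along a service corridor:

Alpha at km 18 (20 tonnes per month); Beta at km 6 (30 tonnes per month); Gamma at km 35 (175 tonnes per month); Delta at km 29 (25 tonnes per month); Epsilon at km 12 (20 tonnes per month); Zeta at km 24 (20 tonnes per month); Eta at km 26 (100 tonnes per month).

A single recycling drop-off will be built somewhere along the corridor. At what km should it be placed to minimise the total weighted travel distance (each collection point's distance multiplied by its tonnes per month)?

For a sum of weighted absolute distances on a line, the optimum is the weighted median (not the mean). Total weight W = 390; half-weight = 195.
Sort by position and accumulate weight:
  km 6 (Beta, w=30) → cum 30
  km 12 (Epsilon, w=20) → cum 50
  km 18 (Alpha, w=20) → cum 70
  km 24 (Zeta, w=20) → cum 90
  km 26 (Eta, w=100) → cum 190
  km 29 (Delta, w=25) → cum 215  ≥ 195 → median here
  km 35 (Gamma, w=175) → cum 390
Optimal location: km 29.

x = 29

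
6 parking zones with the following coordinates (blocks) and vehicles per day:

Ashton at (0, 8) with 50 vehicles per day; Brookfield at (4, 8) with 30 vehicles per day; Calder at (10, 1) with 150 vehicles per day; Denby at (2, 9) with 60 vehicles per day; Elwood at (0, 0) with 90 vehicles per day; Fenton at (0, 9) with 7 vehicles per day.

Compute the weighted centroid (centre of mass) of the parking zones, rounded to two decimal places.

The minimiser of Σwᵢ‖p−pᵢ‖² is the weighted centroid p* = (Σwᵢpᵢ)/(Σwᵢ).
Σwᵢ = 387.
Σwᵢxᵢ = 50·0 + 30·4 + 150·10 + 60·2 + 90·0 + 7·0 = 1740.
Σwᵢyᵢ = 50·8 + 30·8 + 150·1 + 60·9 + 90·0 + 7·9 = 1393.
x* = 1740/387 = 4.50, y* = 1393/387 = 3.60.

(4.50, 3.60)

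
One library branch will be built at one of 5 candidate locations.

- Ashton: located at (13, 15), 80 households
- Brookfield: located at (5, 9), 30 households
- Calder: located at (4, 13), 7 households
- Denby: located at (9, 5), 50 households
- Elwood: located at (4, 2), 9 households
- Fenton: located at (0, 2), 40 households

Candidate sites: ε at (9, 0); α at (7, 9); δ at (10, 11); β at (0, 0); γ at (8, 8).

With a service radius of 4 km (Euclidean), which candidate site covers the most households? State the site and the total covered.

Coverage radius r = 4 km; a point is covered iff (Δx)²+(Δy)² ≤ 4² = 16.
  ε (9, 0): covers {none} → 0
  α (7, 9): covers {Brookfield} → 30
  δ (10, 11): covers {none} → 0
  β (0, 0): covers {Fenton} → 40
  γ (8, 8): covers {Brookfield, Denby} → 80
Maximum coverage at γ: 80 households.

γ, covering 80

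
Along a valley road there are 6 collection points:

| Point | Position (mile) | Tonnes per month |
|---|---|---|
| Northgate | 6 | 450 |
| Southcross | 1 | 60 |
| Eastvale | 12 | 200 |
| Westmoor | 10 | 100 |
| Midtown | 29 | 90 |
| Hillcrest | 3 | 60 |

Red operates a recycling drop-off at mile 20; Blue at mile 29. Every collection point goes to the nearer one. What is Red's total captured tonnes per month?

The indifferent point is the midpoint (20+29)/2 = 24.5; collection points left of it (closer to Red at 20) go to Red, those right go to Blue.
  Southcross at 1 (w=60) → Red
  Hillcrest at 3 (w=60) → Red
  Northgate at 6 (w=450) → Red
  Westmoor at 10 (w=100) → Red
  Eastvale at 12 (w=200) → Red
  Midtown at 29 (w=90) → Blue
Red captures 870; Blue captures 90.

870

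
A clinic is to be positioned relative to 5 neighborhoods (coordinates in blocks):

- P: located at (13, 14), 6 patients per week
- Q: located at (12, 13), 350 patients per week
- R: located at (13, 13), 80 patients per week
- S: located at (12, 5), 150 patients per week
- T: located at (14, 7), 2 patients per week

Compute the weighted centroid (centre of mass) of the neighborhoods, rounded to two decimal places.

(12.15, 10.95)

The minimiser of Σwᵢ‖p−pᵢ‖² is the weighted centroid p* = (Σwᵢpᵢ)/(Σwᵢ).
Σwᵢ = 588.
Σwᵢxᵢ = 6·13 + 350·12 + 80·13 + 150·12 + 2·14 = 7146.
Σwᵢyᵢ = 6·14 + 350·13 + 80·13 + 150·5 + 2·7 = 6438.
x* = 7146/588 = 12.15, y* = 6438/588 = 10.95.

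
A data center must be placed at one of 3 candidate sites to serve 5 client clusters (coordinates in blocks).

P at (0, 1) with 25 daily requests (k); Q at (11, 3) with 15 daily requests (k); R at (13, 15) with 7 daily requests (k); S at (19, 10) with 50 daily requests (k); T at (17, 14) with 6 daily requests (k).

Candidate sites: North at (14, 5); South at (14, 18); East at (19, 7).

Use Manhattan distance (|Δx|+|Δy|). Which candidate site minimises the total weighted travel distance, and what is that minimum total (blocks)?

East, total 1107 blocks

Total weighted distance at each candidate:
  North (14, 5): total = 1174
  South (14, 18): total = 1765
  East (19, 7): total = 1107
Minimum is at East with total 1107 blocks.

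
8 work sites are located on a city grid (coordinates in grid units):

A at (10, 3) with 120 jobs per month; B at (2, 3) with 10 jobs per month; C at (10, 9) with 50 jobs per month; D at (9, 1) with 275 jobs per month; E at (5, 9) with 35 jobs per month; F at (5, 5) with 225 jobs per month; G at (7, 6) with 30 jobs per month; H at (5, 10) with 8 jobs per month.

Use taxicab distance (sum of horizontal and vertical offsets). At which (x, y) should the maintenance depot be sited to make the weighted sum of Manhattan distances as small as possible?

(9, 3)

Manhattan distance separates: Σwᵢ(|x−xᵢ|+|y−yᵢ|) = Σwᵢ|x−xᵢ| + Σwᵢ|y−yᵢ|, so x and y are optimised independently as 1-D weighted medians.
Total weight W = 753; half = 376.5.
x-coordinate, sorted with cumulative weight:
  x=2 (B, w=10) cum 10
  x=5 (E, w=35) cum 45
  x=5 (F, w=225) cum 270
  x=5 (H, w=8) cum 278
  x=7 (G, w=30) cum 308
  x=9 (D, w=275) cum 583  ← median
  x=10 (A, w=120) cum 703
  x=10 (C, w=50) cum 753
⇒ x* = 9
y-coordinate, sorted with cumulative weight:
  y=1 (D, w=275) cum 275
  y=3 (A, w=120) cum 395  ← median
  y=3 (B, w=10) cum 405
  y=5 (F, w=225) cum 630
  y=6 (G, w=30) cum 660
  y=9 (C, w=50) cum 710
  y=9 (E, w=35) cum 745
  y=10 (H, w=8) cum 753
⇒ y* = 3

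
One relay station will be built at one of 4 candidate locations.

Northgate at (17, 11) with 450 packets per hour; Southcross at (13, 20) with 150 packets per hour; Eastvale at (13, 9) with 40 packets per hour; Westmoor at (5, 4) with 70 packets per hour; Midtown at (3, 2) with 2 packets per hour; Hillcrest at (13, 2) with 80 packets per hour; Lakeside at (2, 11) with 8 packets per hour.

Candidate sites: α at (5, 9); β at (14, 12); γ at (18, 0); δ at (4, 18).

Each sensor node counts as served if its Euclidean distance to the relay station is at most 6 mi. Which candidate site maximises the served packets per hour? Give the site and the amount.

Coverage radius r = 6 mi; a point is covered iff (Δx)²+(Δy)² ≤ 6² = 36.
  α (5, 9): covers {Westmoor, Lakeside} → 78
  β (14, 12): covers {Northgate, Eastvale} → 490
  γ (18, 0): covers {Hillcrest} → 80
  δ (4, 18): covers {none} → 0
Maximum coverage at β: 490 packets per hour.

β, covering 490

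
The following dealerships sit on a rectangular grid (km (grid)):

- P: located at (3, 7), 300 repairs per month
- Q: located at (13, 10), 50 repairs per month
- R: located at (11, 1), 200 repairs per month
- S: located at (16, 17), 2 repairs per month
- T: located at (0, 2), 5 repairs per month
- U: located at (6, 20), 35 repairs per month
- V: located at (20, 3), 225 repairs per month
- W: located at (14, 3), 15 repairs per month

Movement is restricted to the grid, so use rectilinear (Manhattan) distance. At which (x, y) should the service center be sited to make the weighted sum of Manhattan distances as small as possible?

Manhattan distance separates: Σwᵢ(|x−xᵢ|+|y−yᵢ|) = Σwᵢ|x−xᵢ| + Σwᵢ|y−yᵢ|, so x and y are optimised independently as 1-D weighted medians.
Total weight W = 832; half = 416.
x-coordinate, sorted with cumulative weight:
  x=0 (T, w=5) cum 5
  x=3 (P, w=300) cum 305
  x=6 (U, w=35) cum 340
  x=11 (R, w=200) cum 540  ← median
  x=13 (Q, w=50) cum 590
  x=14 (W, w=15) cum 605
  x=16 (S, w=2) cum 607
  x=20 (V, w=225) cum 832
⇒ x* = 11
y-coordinate, sorted with cumulative weight:
  y=1 (R, w=200) cum 200
  y=2 (T, w=5) cum 205
  y=3 (V, w=225) cum 430  ← median
  y=3 (W, w=15) cum 445
  y=7 (P, w=300) cum 745
  y=10 (Q, w=50) cum 795
  y=17 (S, w=2) cum 797
  y=20 (U, w=35) cum 832
⇒ y* = 3

(11, 3)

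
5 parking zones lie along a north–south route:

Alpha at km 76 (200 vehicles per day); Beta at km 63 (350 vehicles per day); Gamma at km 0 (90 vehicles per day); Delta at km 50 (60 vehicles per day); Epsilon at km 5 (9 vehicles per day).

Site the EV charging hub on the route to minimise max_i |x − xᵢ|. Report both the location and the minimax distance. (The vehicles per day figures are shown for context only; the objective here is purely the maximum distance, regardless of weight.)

The 1-center on a line is the midpoint of the two extreme points: leftmost at 0, rightmost at 76.
Optimal location = (0 + 76)/2 = 38; maximum distance = (76 − 0)/2 = 38.

location 38, max distance 38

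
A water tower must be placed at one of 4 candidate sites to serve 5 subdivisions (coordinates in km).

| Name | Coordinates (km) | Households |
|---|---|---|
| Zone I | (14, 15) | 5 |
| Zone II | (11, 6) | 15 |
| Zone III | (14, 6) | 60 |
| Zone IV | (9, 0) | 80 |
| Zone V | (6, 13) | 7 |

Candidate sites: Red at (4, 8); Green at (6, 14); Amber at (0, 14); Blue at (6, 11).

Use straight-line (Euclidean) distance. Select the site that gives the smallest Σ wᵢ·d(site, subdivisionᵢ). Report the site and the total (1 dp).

Red, total 1574.5 km

Total weighted distance at each candidate:
  Red (4, 8): total = 1574.5
  Green (6, 14): total = 2013.1
  Amber (0, 14): total = 2615.7
  Blue (6, 11): total = 1643.0
Minimum is at Red with total 1574.5 km.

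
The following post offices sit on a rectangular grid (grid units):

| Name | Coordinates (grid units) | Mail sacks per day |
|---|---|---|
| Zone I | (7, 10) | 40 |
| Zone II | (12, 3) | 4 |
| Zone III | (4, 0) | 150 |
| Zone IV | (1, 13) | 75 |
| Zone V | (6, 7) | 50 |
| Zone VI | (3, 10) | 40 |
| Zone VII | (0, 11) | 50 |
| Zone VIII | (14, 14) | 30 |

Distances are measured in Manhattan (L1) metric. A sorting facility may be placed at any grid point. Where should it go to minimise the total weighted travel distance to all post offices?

(4, 10)

Manhattan distance separates: Σwᵢ(|x−xᵢ|+|y−yᵢ|) = Σwᵢ|x−xᵢ| + Σwᵢ|y−yᵢ|, so x and y are optimised independently as 1-D weighted medians.
Total weight W = 439; half = 219.5.
x-coordinate, sorted with cumulative weight:
  x=0 (Zone VII, w=50) cum 50
  x=1 (Zone IV, w=75) cum 125
  x=3 (Zone VI, w=40) cum 165
  x=4 (Zone III, w=150) cum 315  ← median
  x=6 (Zone V, w=50) cum 365
  x=7 (Zone I, w=40) cum 405
  x=12 (Zone II, w=4) cum 409
  x=14 (Zone VIII, w=30) cum 439
⇒ x* = 4
y-coordinate, sorted with cumulative weight:
  y=0 (Zone III, w=150) cum 150
  y=3 (Zone II, w=4) cum 154
  y=7 (Zone V, w=50) cum 204
  y=10 (Zone I, w=40) cum 244  ← median
  y=10 (Zone VI, w=40) cum 284
  y=11 (Zone VII, w=50) cum 334
  y=13 (Zone IV, w=75) cum 409
  y=14 (Zone VIII, w=30) cum 439
⇒ y* = 10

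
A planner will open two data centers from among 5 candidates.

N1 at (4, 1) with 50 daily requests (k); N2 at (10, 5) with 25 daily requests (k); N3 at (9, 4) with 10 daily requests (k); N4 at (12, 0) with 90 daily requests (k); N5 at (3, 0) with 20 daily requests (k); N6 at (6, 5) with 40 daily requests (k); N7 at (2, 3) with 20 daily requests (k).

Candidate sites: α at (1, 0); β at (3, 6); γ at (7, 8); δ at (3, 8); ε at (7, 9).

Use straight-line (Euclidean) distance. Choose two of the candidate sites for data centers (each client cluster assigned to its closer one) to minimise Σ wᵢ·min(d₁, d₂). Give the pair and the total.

{α, γ}, total 1387.7

Evaluate every pair (each demand assigned to the nearer of the two):
  {α, γ}: total = 1387.7
  {α, ε}: total = 1531.7
  {β, γ}: total = 1564.5
  {α, β}: total = 1601.4
  {β, ε}: total = 1670.1
  {α, δ}: total = 1683.6
  {γ, δ}: total = 1741.9
  {β, δ}: total = 1778.2
  {γ, ε}: total = 1827.4
  {δ, ε}: total = 1885.9
Best pair: {α, γ} with total 1387.7.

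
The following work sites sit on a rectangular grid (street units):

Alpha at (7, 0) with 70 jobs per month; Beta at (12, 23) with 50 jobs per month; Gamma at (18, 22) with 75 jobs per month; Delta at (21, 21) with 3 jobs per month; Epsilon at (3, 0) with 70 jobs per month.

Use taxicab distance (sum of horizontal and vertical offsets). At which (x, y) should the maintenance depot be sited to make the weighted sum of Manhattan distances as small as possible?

(7, 0)

Manhattan distance separates: Σwᵢ(|x−xᵢ|+|y−yᵢ|) = Σwᵢ|x−xᵢ| + Σwᵢ|y−yᵢ|, so x and y are optimised independently as 1-D weighted medians.
Total weight W = 268; half = 134.
x-coordinate, sorted with cumulative weight:
  x=3 (Epsilon, w=70) cum 70
  x=7 (Alpha, w=70) cum 140  ← median
  x=12 (Beta, w=50) cum 190
  x=18 (Gamma, w=75) cum 265
  x=21 (Delta, w=3) cum 268
⇒ x* = 7
y-coordinate, sorted with cumulative weight:
  y=0 (Alpha, w=70) cum 70
  y=0 (Epsilon, w=70) cum 140  ← median
  y=21 (Delta, w=3) cum 143
  y=22 (Gamma, w=75) cum 218
  y=23 (Beta, w=50) cum 268
⇒ y* = 0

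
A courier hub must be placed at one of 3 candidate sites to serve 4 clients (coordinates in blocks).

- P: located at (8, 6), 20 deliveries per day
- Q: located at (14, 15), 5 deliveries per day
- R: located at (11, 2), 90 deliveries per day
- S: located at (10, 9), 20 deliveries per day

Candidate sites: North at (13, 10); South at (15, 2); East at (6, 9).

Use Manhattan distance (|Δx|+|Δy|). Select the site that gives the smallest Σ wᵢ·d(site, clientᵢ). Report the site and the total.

Total weighted distance at each candidate:
  North (13, 10): total = 1190
  South (15, 2): total = 890
  East (6, 9): total = 1330
Minimum is at South with total 890 blocks.

South, total 890 blocks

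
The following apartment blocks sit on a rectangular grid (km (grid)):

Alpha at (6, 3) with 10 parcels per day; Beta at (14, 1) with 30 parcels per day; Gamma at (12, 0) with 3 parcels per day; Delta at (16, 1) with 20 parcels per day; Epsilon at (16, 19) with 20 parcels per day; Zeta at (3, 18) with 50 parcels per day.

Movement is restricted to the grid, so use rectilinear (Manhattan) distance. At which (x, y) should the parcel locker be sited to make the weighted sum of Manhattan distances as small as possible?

Manhattan distance separates: Σwᵢ(|x−xᵢ|+|y−yᵢ|) = Σwᵢ|x−xᵢ| + Σwᵢ|y−yᵢ|, so x and y are optimised independently as 1-D weighted medians.
Total weight W = 133; half = 66.5.
x-coordinate, sorted with cumulative weight:
  x=3 (Zeta, w=50) cum 50
  x=6 (Alpha, w=10) cum 60
  x=12 (Gamma, w=3) cum 63
  x=14 (Beta, w=30) cum 93  ← median
  x=16 (Delta, w=20) cum 113
  x=16 (Epsilon, w=20) cum 133
⇒ x* = 14
y-coordinate, sorted with cumulative weight:
  y=0 (Gamma, w=3) cum 3
  y=1 (Beta, w=30) cum 33
  y=1 (Delta, w=20) cum 53
  y=3 (Alpha, w=10) cum 63
  y=18 (Zeta, w=50) cum 113  ← median
  y=19 (Epsilon, w=20) cum 133
⇒ y* = 18

(14, 18)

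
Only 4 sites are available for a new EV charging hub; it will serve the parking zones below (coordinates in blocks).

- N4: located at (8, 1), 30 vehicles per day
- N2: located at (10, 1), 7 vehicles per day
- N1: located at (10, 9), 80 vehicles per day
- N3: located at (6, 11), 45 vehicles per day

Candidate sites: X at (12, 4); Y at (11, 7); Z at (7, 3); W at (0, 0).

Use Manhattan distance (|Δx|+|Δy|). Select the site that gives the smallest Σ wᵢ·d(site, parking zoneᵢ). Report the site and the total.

Total weighted distance at each candidate:
  X (12, 4): total = 1390
  Y (11, 7): total = 964
  Z (7, 3): total = 1250
  W (0, 0): total = 2632
Minimum is at Y with total 964 blocks.

Y, total 964 blocks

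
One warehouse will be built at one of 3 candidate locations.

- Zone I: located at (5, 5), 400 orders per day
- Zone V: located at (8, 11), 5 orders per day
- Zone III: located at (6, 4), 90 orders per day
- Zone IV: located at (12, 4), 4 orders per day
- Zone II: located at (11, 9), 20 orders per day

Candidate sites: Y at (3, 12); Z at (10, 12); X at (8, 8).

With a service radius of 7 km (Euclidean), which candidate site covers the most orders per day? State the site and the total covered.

X, covering 519

Coverage radius r = 7 km; a point is covered iff (Δx)²+(Δy)² ≤ 7² = 49.
  Y (3, 12): covers {Zone V} → 5
  Z (10, 12): covers {Zone V, Zone II} → 25
  X (8, 8): covers {Zone I, Zone V, Zone III, Zone IV, Zone II} → 519
Maximum coverage at X: 519 orders per day.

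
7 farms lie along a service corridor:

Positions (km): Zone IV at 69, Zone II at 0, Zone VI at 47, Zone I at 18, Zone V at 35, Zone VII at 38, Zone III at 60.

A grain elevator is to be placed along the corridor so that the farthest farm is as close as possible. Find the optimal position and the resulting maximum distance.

The 1-center on a line is the midpoint of the two extreme points: leftmost at 0, rightmost at 69.
Optimal location = (0 + 69)/2 = 34.5; maximum distance = (69 − 0)/2 = 34.5.

location 34.5, max distance 34.5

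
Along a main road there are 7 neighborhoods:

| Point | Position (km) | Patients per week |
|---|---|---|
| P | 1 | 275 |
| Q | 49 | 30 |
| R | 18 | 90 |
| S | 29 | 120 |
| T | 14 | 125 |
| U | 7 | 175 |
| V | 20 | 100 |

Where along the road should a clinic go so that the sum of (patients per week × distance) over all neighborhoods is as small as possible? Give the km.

For a sum of weighted absolute distances on a line, the optimum is the weighted median (not the mean). Total weight W = 915; half-weight = 457.5.
Sort by position and accumulate weight:
  km 1 (P, w=275) → cum 275
  km 7 (U, w=175) → cum 450
  km 14 (T, w=125) → cum 575  ≥ 457.5 → median here
  km 18 (R, w=90) → cum 665
  km 20 (V, w=100) → cum 765
  km 29 (S, w=120) → cum 885
  km 49 (Q, w=30) → cum 915
Optimal location: km 14.

x = 14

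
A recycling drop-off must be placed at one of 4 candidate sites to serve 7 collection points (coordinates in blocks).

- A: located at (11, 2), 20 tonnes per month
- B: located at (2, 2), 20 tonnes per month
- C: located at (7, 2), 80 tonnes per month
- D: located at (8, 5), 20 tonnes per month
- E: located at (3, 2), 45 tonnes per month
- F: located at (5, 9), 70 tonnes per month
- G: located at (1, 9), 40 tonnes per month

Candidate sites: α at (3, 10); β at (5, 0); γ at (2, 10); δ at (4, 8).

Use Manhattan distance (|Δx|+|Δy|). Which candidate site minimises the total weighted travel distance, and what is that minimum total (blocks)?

δ, total 1895 blocks

Total weighted distance at each candidate:
  α (3, 10): total = 2350
  β (5, 0): total = 2070
  γ (2, 10): total = 2525
  δ (4, 8): total = 1895
Minimum is at δ with total 1895 blocks.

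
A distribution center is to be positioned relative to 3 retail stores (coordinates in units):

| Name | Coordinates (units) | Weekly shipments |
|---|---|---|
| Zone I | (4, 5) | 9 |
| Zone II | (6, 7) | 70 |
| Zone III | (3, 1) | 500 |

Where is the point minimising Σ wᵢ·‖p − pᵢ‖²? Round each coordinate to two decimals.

(3.38, 1.79)

The minimiser of Σwᵢ‖p−pᵢ‖² is the weighted centroid p* = (Σwᵢpᵢ)/(Σwᵢ).
Σwᵢ = 579.
Σwᵢxᵢ = 9·4 + 70·6 + 500·3 = 1956.
Σwᵢyᵢ = 9·5 + 70·7 + 500·1 = 1035.
x* = 1956/579 = 3.38, y* = 1035/579 = 1.79.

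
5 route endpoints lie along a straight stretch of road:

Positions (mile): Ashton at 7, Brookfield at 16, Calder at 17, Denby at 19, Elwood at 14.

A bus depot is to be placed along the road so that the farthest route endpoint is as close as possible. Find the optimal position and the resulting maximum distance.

The 1-center on a line is the midpoint of the two extreme points: leftmost at 7, rightmost at 19.
Optimal location = (7 + 19)/2 = 13; maximum distance = (19 − 7)/2 = 6.

location 13, max distance 6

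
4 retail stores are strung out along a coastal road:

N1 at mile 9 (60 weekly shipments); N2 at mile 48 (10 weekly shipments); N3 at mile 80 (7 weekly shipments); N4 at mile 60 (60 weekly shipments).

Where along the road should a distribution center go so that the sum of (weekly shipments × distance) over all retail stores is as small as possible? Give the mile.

For a sum of weighted absolute distances on a line, the optimum is the weighted median (not the mean). Total weight W = 137; half-weight = 68.5.
Sort by position and accumulate weight:
  mile 9 (N1, w=60) → cum 60
  mile 48 (N2, w=10) → cum 70  ≥ 68.5 → median here
  mile 60 (N4, w=60) → cum 130
  mile 80 (N3, w=7) → cum 137
Optimal location: mile 48.

x = 48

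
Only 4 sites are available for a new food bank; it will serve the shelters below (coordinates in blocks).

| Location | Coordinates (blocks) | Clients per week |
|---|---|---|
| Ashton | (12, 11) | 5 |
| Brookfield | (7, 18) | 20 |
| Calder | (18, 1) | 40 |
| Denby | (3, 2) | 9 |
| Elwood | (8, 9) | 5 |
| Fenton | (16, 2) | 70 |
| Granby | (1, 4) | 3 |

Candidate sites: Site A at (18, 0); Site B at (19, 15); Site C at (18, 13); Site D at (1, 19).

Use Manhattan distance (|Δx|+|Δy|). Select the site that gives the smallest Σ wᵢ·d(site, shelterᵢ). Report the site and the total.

Total weighted distance at each candidate:
  Site A (18, 0): total = 1296
  Site B (19, 15): total = 2508
  Site C (18, 13): total = 2132
  Site D (1, 19): total = 4176
Minimum is at Site A with total 1296 blocks.

Site A, total 1296 blocks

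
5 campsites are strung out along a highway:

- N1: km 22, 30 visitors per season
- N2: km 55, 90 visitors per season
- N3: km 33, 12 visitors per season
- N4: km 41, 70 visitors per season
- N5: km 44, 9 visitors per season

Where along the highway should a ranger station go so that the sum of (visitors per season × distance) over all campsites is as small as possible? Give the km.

For a sum of weighted absolute distances on a line, the optimum is the weighted median (not the mean). Total weight W = 211; half-weight = 105.5.
Sort by position and accumulate weight:
  km 22 (N1, w=30) → cum 30
  km 33 (N3, w=12) → cum 42
  km 41 (N4, w=70) → cum 112  ≥ 105.5 → median here
  km 44 (N5, w=9) → cum 121
  km 55 (N2, w=90) → cum 211
Optimal location: km 41.

x = 41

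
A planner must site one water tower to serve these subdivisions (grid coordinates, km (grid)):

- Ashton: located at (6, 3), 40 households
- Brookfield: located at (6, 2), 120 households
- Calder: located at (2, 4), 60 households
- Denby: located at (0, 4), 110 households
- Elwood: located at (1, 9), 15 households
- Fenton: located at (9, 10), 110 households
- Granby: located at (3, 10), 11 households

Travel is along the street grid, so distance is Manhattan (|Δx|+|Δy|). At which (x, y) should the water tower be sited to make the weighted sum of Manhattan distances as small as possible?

Manhattan distance separates: Σwᵢ(|x−xᵢ|+|y−yᵢ|) = Σwᵢ|x−xᵢ| + Σwᵢ|y−yᵢ|, so x and y are optimised independently as 1-D weighted medians.
Total weight W = 466; half = 233.
x-coordinate, sorted with cumulative weight:
  x=0 (Denby, w=110) cum 110
  x=1 (Elwood, w=15) cum 125
  x=2 (Calder, w=60) cum 185
  x=3 (Granby, w=11) cum 196
  x=6 (Ashton, w=40) cum 236  ← median
  x=6 (Brookfield, w=120) cum 356
  x=9 (Fenton, w=110) cum 466
⇒ x* = 6
y-coordinate, sorted with cumulative weight:
  y=2 (Brookfield, w=120) cum 120
  y=3 (Ashton, w=40) cum 160
  y=4 (Calder, w=60) cum 220
  y=4 (Denby, w=110) cum 330  ← median
  y=9 (Elwood, w=15) cum 345
  y=10 (Fenton, w=110) cum 455
  y=10 (Granby, w=11) cum 466
⇒ y* = 4

(6, 4)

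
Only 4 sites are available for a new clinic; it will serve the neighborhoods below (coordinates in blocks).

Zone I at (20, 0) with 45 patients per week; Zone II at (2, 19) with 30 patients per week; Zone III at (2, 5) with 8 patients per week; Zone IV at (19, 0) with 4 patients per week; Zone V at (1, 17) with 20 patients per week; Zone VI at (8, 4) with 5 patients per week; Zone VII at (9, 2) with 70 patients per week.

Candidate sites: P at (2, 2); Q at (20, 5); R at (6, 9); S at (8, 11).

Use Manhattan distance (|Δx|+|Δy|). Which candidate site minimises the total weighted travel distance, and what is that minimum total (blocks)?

P, total 2360 blocks

Total weighted distance at each candidate:
  P (2, 2): total = 2360
  Q (20, 5): total = 3018
  R (6, 9): total = 2602
  S (8, 11): total = 2634
Minimum is at P with total 2360 blocks.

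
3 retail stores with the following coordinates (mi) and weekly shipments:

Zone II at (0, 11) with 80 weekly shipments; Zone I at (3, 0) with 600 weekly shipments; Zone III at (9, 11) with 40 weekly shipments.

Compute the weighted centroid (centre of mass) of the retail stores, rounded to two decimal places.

(3.00, 1.83)

The minimiser of Σwᵢ‖p−pᵢ‖² is the weighted centroid p* = (Σwᵢpᵢ)/(Σwᵢ).
Σwᵢ = 720.
Σwᵢxᵢ = 80·0 + 600·3 + 40·9 = 2160.
Σwᵢyᵢ = 80·11 + 600·0 + 40·11 = 1320.
x* = 2160/720 = 3.00, y* = 1320/720 = 1.83.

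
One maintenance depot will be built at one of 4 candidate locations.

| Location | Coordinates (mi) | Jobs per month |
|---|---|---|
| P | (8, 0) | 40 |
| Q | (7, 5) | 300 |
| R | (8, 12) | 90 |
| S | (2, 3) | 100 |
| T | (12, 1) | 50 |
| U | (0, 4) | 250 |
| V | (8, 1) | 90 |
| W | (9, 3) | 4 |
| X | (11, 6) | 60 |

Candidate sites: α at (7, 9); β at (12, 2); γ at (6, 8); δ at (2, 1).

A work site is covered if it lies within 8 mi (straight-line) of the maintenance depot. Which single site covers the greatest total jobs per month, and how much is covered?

γ, covering 894

Coverage radius r = 8 mi; a point is covered iff (Δx)²+(Δy)² ≤ 8² = 64.
  α (7, 9): covers {Q, R, S, W, X} → 554
  β (12, 2): covers {P, Q, T, V, W, X} → 544
  γ (6, 8): covers {Q, R, S, U, V, W, X} → 894
  δ (2, 1): covers {P, Q, S, U, V, W} → 784
Maximum coverage at γ: 894 jobs per month.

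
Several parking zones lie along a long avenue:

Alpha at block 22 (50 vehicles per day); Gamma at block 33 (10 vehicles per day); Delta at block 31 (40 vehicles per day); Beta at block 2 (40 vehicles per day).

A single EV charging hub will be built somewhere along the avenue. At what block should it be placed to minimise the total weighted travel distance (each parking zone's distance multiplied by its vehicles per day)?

x = 22

For a sum of weighted absolute distances on a line, the optimum is the weighted median (not the mean). Total weight W = 140; half-weight = 70.
Sort by position and accumulate weight:
  block 2 (Beta, w=40) → cum 40
  block 22 (Alpha, w=50) → cum 90  ≥ 70 → median here
  block 31 (Delta, w=40) → cum 130
  block 33 (Gamma, w=10) → cum 140
Optimal location: block 22.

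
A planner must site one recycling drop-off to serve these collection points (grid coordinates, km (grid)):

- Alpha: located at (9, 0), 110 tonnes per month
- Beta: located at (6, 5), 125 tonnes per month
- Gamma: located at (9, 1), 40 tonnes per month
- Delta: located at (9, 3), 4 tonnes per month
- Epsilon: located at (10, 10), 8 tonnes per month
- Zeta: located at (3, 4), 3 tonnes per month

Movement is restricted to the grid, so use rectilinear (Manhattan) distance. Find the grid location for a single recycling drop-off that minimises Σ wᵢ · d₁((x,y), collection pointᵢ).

Manhattan distance separates: Σwᵢ(|x−xᵢ|+|y−yᵢ|) = Σwᵢ|x−xᵢ| + Σwᵢ|y−yᵢ|, so x and y are optimised independently as 1-D weighted medians.
Total weight W = 290; half = 145.
x-coordinate, sorted with cumulative weight:
  x=3 (Zeta, w=3) cum 3
  x=6 (Beta, w=125) cum 128
  x=9 (Alpha, w=110) cum 238  ← median
  x=9 (Gamma, w=40) cum 278
  x=9 (Delta, w=4) cum 282
  x=10 (Epsilon, w=8) cum 290
⇒ x* = 9
y-coordinate, sorted with cumulative weight:
  y=0 (Alpha, w=110) cum 110
  y=1 (Gamma, w=40) cum 150  ← median
  y=3 (Delta, w=4) cum 154
  y=4 (Zeta, w=3) cum 157
  y=5 (Beta, w=125) cum 282
  y=10 (Epsilon, w=8) cum 290
⇒ y* = 1

(9, 1)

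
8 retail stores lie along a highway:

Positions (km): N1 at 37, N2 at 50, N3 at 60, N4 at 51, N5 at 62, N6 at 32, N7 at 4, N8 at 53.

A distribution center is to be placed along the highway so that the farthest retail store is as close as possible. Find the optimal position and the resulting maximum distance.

location 33, max distance 29

The 1-center on a line is the midpoint of the two extreme points: leftmost at 4, rightmost at 62.
Optimal location = (4 + 62)/2 = 33; maximum distance = (62 − 4)/2 = 29.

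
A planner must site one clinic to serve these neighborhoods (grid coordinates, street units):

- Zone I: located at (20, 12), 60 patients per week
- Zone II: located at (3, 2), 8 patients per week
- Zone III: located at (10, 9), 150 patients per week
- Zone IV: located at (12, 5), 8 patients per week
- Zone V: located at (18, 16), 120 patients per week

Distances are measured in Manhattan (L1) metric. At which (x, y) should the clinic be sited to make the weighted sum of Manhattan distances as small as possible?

(18, 12)

Manhattan distance separates: Σwᵢ(|x−xᵢ|+|y−yᵢ|) = Σwᵢ|x−xᵢ| + Σwᵢ|y−yᵢ|, so x and y are optimised independently as 1-D weighted medians.
Total weight W = 346; half = 173.
x-coordinate, sorted with cumulative weight:
  x=3 (Zone II, w=8) cum 8
  x=10 (Zone III, w=150) cum 158
  x=12 (Zone IV, w=8) cum 166
  x=18 (Zone V, w=120) cum 286  ← median
  x=20 (Zone I, w=60) cum 346
⇒ x* = 18
y-coordinate, sorted with cumulative weight:
  y=2 (Zone II, w=8) cum 8
  y=5 (Zone IV, w=8) cum 16
  y=9 (Zone III, w=150) cum 166
  y=12 (Zone I, w=60) cum 226  ← median
  y=16 (Zone V, w=120) cum 346
⇒ y* = 12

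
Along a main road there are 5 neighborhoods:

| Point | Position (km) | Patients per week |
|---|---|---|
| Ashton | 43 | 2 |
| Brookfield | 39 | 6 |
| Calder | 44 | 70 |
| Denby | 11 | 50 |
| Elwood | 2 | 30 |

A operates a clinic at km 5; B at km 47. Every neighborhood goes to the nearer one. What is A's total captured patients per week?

The indifferent point is the midpoint (5+47)/2 = 26; neighborhoods left of it (closer to A at 5) go to A, those right go to B.
  Elwood at 2 (w=30) → A
  Denby at 11 (w=50) → A
  Brookfield at 39 (w=6) → B
  Ashton at 43 (w=2) → B
  Calder at 44 (w=70) → B
A captures 80; B captures 78.

80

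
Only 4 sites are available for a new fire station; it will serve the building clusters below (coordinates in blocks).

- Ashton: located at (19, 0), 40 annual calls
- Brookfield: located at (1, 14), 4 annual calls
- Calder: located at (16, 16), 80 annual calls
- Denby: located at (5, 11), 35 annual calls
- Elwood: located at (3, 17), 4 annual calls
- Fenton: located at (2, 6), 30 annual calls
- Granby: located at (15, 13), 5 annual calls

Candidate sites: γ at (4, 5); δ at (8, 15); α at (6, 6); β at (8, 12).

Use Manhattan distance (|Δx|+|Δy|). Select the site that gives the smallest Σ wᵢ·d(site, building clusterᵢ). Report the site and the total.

Total weighted distance at each candidate:
  γ (4, 5): total = 3170
  δ (8, 15): total = 2560
  α (6, 6): total = 2878
  β (8, 12): total = 2496
Minimum is at β with total 2496 blocks.

β, total 2496 blocks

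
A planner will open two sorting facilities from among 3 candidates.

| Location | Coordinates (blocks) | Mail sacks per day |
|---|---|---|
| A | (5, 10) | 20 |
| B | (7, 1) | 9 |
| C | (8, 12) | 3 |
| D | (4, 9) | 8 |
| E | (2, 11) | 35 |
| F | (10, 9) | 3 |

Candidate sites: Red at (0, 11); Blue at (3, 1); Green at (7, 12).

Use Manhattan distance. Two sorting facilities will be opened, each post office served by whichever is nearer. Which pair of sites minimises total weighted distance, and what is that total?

{Red, Green}, total 318

Evaluate every pair (each demand assigned to the nearer of the two):
  {Red, Green}: total = 318
  {Red, Blue}: total = 337
  {Blue, Green}: total = 395
Best pair: {Red, Green} with total 318.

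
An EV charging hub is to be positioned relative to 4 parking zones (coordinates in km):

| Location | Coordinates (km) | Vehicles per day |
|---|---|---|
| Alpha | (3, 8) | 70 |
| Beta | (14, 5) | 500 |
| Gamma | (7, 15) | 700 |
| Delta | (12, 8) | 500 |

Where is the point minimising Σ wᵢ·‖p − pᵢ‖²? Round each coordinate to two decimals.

(10.23, 9.92)

The minimiser of Σwᵢ‖p−pᵢ‖² is the weighted centroid p* = (Σwᵢpᵢ)/(Σwᵢ).
Σwᵢ = 1770.
Σwᵢxᵢ = 70·3 + 500·14 + 700·7 + 500·12 = 18110.
Σwᵢyᵢ = 70·8 + 500·5 + 700·15 + 500·8 = 17560.
x* = 18110/1770 = 10.23, y* = 17560/1770 = 9.92.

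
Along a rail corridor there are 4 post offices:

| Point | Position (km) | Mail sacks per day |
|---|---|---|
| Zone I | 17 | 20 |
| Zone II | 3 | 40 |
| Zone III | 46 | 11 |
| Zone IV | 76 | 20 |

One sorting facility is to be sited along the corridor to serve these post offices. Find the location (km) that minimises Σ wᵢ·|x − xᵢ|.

x = 17

For a sum of weighted absolute distances on a line, the optimum is the weighted median (not the mean). Total weight W = 91; half-weight = 45.5.
Sort by position and accumulate weight:
  km 3 (Zone II, w=40) → cum 40
  km 17 (Zone I, w=20) → cum 60  ≥ 45.5 → median here
  km 46 (Zone III, w=11) → cum 71
  km 76 (Zone IV, w=20) → cum 91
Optimal location: km 17.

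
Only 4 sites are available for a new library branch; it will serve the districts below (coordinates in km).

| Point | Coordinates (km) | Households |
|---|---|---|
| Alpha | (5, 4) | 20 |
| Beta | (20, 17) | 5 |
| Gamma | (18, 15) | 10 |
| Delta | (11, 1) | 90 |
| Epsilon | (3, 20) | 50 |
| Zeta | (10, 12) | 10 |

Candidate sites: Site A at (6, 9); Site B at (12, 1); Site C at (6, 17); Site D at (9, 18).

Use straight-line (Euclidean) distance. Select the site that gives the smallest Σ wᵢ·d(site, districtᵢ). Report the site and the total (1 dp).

Site B, total 1647.1 km

Total weighted distance at each candidate:
  Site A (6, 9): total = 1785.9
  Site B (12, 1): total = 1647.1
  Site C (6, 17): total = 2237.3
  Site D (9, 18): total = 2358.9
Minimum is at Site B with total 1647.1 km.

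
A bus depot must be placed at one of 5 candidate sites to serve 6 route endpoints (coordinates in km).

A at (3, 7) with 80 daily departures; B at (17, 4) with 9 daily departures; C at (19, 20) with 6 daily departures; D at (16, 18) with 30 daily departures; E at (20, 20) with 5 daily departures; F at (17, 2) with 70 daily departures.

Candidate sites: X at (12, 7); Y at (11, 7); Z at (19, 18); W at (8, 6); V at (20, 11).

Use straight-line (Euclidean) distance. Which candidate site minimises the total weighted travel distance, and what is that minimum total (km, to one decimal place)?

Y, total 1780.2 km

Total weighted distance at each candidate:
  X (12, 7): total = 1783.5
  Y (11, 7): total = 1780.2
  Z (19, 18): total = 2922.5
  W (8, 6): total = 1812.0
  V (20, 11): total = 2471.0
Minimum is at Y with total 1780.2 km.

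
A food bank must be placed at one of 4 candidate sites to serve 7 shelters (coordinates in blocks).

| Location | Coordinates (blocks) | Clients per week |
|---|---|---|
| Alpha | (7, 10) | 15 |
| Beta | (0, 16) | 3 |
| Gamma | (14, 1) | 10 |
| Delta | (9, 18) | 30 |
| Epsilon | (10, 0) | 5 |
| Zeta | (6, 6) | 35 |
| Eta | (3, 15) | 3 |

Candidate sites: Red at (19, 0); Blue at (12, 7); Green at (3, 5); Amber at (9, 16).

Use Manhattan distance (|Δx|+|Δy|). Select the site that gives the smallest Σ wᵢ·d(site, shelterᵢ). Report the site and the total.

Amber, total 968 blocks

Total weighted distance at each candidate:
  Red (19, 0): total = 2138
  Blue (12, 7): total = 1024
  Green (3, 5): total = 1127
  Amber (9, 16): total = 968
Minimum is at Amber with total 968 blocks.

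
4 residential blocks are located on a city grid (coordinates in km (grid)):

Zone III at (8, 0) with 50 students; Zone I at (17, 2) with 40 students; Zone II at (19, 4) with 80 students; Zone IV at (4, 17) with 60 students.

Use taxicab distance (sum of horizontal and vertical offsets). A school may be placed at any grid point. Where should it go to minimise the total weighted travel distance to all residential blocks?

(17, 4)

Manhattan distance separates: Σwᵢ(|x−xᵢ|+|y−yᵢ|) = Σwᵢ|x−xᵢ| + Σwᵢ|y−yᵢ|, so x and y are optimised independently as 1-D weighted medians.
Total weight W = 230; half = 115.
x-coordinate, sorted with cumulative weight:
  x=4 (Zone IV, w=60) cum 60
  x=8 (Zone III, w=50) cum 110
  x=17 (Zone I, w=40) cum 150  ← median
  x=19 (Zone II, w=80) cum 230
⇒ x* = 17
y-coordinate, sorted with cumulative weight:
  y=0 (Zone III, w=50) cum 50
  y=2 (Zone I, w=40) cum 90
  y=4 (Zone II, w=80) cum 170  ← median
  y=17 (Zone IV, w=60) cum 230
⇒ y* = 4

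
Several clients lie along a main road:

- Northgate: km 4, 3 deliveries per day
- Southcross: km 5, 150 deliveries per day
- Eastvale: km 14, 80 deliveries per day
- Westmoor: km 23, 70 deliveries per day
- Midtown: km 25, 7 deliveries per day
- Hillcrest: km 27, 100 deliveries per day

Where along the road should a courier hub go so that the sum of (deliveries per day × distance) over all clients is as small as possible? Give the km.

x = 14

For a sum of weighted absolute distances on a line, the optimum is the weighted median (not the mean). Total weight W = 410; half-weight = 205.
Sort by position and accumulate weight:
  km 4 (Northgate, w=3) → cum 3
  km 5 (Southcross, w=150) → cum 153
  km 14 (Eastvale, w=80) → cum 233  ≥ 205 → median here
  km 23 (Westmoor, w=70) → cum 303
  km 25 (Midtown, w=7) → cum 310
  km 27 (Hillcrest, w=100) → cum 410
Optimal location: km 14.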